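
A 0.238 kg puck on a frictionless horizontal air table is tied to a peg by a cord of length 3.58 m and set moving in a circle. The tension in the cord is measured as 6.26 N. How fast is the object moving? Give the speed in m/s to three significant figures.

9.70 m/s

T = m v²/r ⇒ v = √(T r / m) = √(6.26 × 3.58 / 0.238) = √94.16 = 9.704 m/s.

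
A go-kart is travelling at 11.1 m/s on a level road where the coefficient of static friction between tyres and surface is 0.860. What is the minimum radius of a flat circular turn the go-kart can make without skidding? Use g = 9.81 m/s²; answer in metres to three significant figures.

At the limit, μ_s m g = m v²/r, so r_min = v²/(μ_s g) = (11.1)²/(0.860 × 9.81) = 123.2/8.437 = 14.60 m.

14.6 m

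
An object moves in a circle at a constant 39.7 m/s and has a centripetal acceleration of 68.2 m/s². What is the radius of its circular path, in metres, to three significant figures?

23.1 m

a_c = v²/r ⇒ r = v²/a_c = (39.7)²/68.2 = 1576/68.2 = 23.11 m.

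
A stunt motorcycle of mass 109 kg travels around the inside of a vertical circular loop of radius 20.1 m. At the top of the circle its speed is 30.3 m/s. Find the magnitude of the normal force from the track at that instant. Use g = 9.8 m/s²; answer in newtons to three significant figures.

At the top, both N and the weight mg point inward (toward the centre), so N + mg = mv²/r.
N = m(v²/r − g) = 109 × ((30.3)²/20.1 − 9.8) = 109 × (45.68 − 9.8) = 109 × 35.88 = 3910 N.

3910 N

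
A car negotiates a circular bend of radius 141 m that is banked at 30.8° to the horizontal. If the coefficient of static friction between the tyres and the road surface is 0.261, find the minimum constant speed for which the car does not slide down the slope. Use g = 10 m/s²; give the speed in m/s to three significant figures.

At the minimum speed, friction acts up the slope at its limiting value f = μN. Radially (horizontal, toward centre): N sinθ − μN cosθ = mv²/r. Vertically: N cosθ + μN sinθ = mg.
Dividing: v² = r g (sinθ − μcosθ)/(cosθ + μsinθ).
sinθ − μcosθ = 0.5120 − 0.261×0.8590 = 0.2879; cosθ + μsinθ = 0.8590 + 0.261×0.5120 = 0.9926.
v² = 141 × 10.0 × 0.2879/0.9926 = 408.9 m²/s², so v = 20.22 m/s.

20.2 m/s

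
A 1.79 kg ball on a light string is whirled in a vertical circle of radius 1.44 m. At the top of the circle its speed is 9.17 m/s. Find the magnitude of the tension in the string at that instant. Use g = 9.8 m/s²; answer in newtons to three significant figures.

At the top, both T and the weight mg point inward (toward the centre), so T + mg = mv²/r.
T = m(v²/r − g) = 1.79 × ((9.17)²/1.44 − 9.8) = 1.79 × (58.40 − 9.8) = 1.79 × 48.60 = 86.99 N.

87.0 N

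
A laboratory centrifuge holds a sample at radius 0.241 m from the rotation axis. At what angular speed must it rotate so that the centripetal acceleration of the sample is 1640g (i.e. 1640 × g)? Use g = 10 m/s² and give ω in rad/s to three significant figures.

Centripetal acceleration a_c = ω²r. Setting ω²r = 1640g:
ω = √(1640g / r) = √(1640 × 10.0 / 0.241) = √68050 = 260.9 rad/s.

261 rad/s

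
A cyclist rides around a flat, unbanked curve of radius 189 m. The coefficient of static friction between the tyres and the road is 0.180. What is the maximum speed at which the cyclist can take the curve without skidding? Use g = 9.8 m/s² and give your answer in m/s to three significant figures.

Friction provides the centripetal force on a flat curve. At maximum speed it is at its limiting value: μ_s m g = m v²/r.
Mass cancels: v_max = √(μ_s g r) = √(0.180 × 9.8 × 189) = √333.4 = 18.26 m/s.

18.3 m/s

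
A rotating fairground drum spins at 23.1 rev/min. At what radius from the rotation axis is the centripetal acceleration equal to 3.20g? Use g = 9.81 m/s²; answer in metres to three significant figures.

ω = 23.1 rev/min × 2π/60 = 2.419 rad/s.
a_c = ω²r = 3.20g ⇒ r = 3.20 × 9.81 / (2.419)² = 31.39/5.852 = 5.365 m.

5.36 m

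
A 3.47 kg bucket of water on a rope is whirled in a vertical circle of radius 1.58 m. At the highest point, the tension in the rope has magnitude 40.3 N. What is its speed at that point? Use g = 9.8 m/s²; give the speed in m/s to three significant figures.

At the top, T + mg = mv²/r, so v = √(r(T/m + g)) = √(1.58 × (40.3/3.47 + 9.8)) = √(1.58 × 21.41) = √33.83 = 5.817 m/s.

5.82 m/s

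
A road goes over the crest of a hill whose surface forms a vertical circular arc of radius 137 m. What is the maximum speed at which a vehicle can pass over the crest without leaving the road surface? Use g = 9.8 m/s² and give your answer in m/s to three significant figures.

36.6 m/s

At the crest the centre of the circle is below the vehicle, so the net downward (centripetal) force is mg − N = mv²/r.
The vehicle leaves the road when N → 0, giving v_max = √(g r) = √(9.8 × 137) = 36.64 m/s.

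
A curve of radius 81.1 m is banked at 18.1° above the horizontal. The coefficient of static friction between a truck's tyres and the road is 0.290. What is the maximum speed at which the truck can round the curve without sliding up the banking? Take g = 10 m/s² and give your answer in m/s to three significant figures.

23.5 m/s

At the maximum speed, friction acts down the slope at its limiting value f = μN. Radially (horizontal, toward centre): N sinθ + μN cosθ = mv²/r. Vertically: N cosθ − μN sinθ = mg.
Dividing: v² = r g (sinθ + μcosθ)/(cosθ − μsinθ).
sinθ + μcosθ = 0.3107 + 0.290×0.9505 = 0.5863; cosθ − μsinθ = 0.9505 − 0.290×0.3107 = 0.8604.
v² = 81.1 × 10.0 × 0.5863/0.8604 = 552.6 m²/s², so v = 23.51 m/s.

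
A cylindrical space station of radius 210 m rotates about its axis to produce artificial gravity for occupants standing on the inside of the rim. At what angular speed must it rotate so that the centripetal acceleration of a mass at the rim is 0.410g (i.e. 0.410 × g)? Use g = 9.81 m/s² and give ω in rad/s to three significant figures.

0.138 rad/s

Centripetal acceleration a_c = ω²r. Setting ω²r = 0.410g:
ω = √(0.410g / r) = √(0.410 × 9.81 / 210) = √0.01915 = 0.1384 rad/s.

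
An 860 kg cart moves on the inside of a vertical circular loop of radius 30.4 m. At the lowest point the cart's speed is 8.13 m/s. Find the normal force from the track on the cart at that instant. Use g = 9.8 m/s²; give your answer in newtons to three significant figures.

10300 N

At the lowest point, N points up (toward the centre) and the weight mg points down (away from the centre), so the net inward force is N − mg = mv²/r.
N = m(v²/r + g) = 860 × ((8.13)²/30.4 + 9.8) = 860 × (2.174 + 9.8) = 860 × 11.97 = 10300 N.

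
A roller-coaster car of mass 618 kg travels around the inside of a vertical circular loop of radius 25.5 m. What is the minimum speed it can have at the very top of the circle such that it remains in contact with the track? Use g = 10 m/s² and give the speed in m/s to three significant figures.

16.0 m/s

At the highest point the centre is directly below, so both the weight and N act inward: N + mg = mv²/r.
At minimum speed N → 0, so mg = mv_min²/r ⇒ v_min = √(g r) = √(10.0 × 25.5) = 15.97 m/s.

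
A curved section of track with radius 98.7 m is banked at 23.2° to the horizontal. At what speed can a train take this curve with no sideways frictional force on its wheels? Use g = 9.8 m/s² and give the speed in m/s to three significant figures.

20.4 m/s

On a frictionless banked curve, N sinθ = mv²/r and N cosθ = mg, so tanθ = v²/(rg).
v = √(r g tanθ) = √(98.7 × 9.8 × tan 23.2°) = √(98.7 × 9.8 × 0.4286) = √414.6 = 20.36 m/s.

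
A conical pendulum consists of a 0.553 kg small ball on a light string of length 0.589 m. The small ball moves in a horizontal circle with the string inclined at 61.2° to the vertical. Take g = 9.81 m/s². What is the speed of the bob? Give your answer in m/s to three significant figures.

The radius of the circle is r = L sinθ = 0.589 × sin 61.2° = 0.5161 m.
Horizontally T sinθ = mv²/r and vertically T cosθ = mg, so tanθ = v²/(rg).
v = √(r g tanθ) = √(0.5161 × 9.81 × 1.819) = √9.210 = 3.035 m/s.

3.03 m/s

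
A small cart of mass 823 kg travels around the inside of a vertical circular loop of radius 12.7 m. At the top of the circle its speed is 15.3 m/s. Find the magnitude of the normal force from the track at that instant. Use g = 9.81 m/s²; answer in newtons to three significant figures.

At the top, both N and the weight mg point inward (toward the centre), so N + mg = mv²/r.
N = m(v²/r − g) = 823 × ((15.3)²/12.7 − 9.81) = 823 × (18.43 − 9.81) = 823 × 8.622 = 7096 N.

7100 N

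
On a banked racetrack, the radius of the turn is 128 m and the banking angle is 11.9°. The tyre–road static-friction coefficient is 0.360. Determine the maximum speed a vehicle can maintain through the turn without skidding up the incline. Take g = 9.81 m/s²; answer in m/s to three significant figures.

At the maximum speed, friction acts down the slope at its limiting value f = μN. Radially (horizontal, toward centre): N sinθ + μN cosθ = mv²/r. Vertically: N cosθ − μN sinθ = mg.
Dividing: v² = r g (sinθ + μcosθ)/(cosθ − μsinθ).
sinθ + μcosθ = 0.2062 + 0.360×0.9785 = 0.5585; cosθ − μsinθ = 0.9785 − 0.360×0.2062 = 0.9043.
v² = 128 × 9.81 × 0.5585/0.9043 = 775.5 m²/s², so v = 27.85 m/s.

27.8 m/s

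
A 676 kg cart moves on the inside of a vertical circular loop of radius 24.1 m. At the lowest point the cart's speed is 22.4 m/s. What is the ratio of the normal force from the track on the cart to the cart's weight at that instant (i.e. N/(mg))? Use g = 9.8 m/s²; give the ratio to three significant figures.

At the bottom, N − mg = mv²/r, so N = m(v²/r + g) and N/(mg) = v²/(rg) + 1 = (22.4)²/(24.1 × 9.8) + 1 = 2.124 + 1 = 3.124.

3.12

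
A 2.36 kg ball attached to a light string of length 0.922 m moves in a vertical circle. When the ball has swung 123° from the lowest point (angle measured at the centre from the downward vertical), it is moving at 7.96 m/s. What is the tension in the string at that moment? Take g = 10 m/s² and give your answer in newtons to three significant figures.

Take the radial direction toward the centre of the circle as positive. The component of the weight along the string toward the centre is −mg cos φ (φ measured from the bottom), so Newton's second law along the string gives T − mg cos φ = m v²/r.
cos 123° = -0.5446, so T = m(v²/r + g cos φ) = 2.36 × ((7.96)²/0.922 + 10.0 × -0.5446) = 2.36 × (68.72 + (-5.446)) = 2.36 × 63.28 = 149.3 N.

149 N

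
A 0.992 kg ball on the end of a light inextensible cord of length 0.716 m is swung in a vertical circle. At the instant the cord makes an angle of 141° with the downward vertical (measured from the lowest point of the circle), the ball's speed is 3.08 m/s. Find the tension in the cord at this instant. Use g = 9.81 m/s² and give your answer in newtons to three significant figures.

5.58 N

Take the radial direction toward the centre of the circle as positive. The component of the weight along the string toward the centre is −mg cos φ (φ measured from the bottom), so Newton's second law along the string gives T − mg cos φ = m v²/r.
cos 141° = -0.7771, so T = m(v²/r + g cos φ) = 0.992 × ((3.08)²/0.716 + 9.81 × -0.7771) = 0.992 × (13.25 + (-7.624)) = 0.992 × 5.625 = 5.580 N.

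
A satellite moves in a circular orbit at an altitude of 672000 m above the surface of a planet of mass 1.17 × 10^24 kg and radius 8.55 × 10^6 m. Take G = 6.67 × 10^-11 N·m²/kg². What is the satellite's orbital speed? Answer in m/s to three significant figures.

Orbital radius r = R + h = 8.55 × 10^6 + 672000 = 9.222 × 10^6 m.
Gravity supplies the centripetal force: G M m / r² = m v² / r, so v = √(GM/r).
v = √(6.67 × 10^-11 × 1.17 × 10^24 / 9.222 × 10^6) = √(8.462 × 10^6) = 2909 m/s.

2910 m/s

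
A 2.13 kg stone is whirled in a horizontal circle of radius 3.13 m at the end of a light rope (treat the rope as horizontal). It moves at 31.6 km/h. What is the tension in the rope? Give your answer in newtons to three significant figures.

v = 31.6 km/h = 31.6/3.6 = 8.778 m/s.
The tension is the only horizontal force, so it supplies the full centripetal force: T = m v²/r = 2.13 × (8.778)²/3.13 = 2.13 × 77.05/3.13 = 52.43 N.

52.4 N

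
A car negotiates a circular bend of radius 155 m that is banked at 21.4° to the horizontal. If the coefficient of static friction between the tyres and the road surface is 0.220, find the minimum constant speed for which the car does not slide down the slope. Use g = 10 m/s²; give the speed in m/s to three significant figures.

At the minimum speed, friction acts up the slope at its limiting value f = μN. Radially (horizontal, toward centre): N sinθ − μN cosθ = mv²/r. Vertically: N cosθ + μN sinθ = mg.
Dividing: v² = r g (sinθ − μcosθ)/(cosθ + μsinθ).
sinθ − μcosθ = 0.3649 − 0.220×0.9311 = 0.1600; cosθ + μsinθ = 0.9311 + 0.220×0.3649 = 1.011.
v² = 155 × 10.0 × 0.1600/1.011 = 245.3 m²/s², so v = 15.66 m/s.

15.7 m/s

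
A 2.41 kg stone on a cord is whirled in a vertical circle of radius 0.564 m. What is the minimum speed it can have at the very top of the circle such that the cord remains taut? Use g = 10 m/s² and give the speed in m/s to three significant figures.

2.37 m/s

At the top, both weight mg and T point toward the centre: T + mg = mv²/r.
At minimum speed T → 0, so mg = mv_min²/r ⇒ v_min = √(g r) = √(10.0 × 0.564) = 2.375 m/s.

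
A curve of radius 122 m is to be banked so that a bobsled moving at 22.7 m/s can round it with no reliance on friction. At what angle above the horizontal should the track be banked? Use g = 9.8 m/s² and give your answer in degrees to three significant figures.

23.3°

With no friction, the horizontal component of the normal force provides the centripetal force: N sinθ = mv²/r, while N cosθ = mg vertically.
Dividing: tanθ = v²/(r g) = (22.7)²/(122 × 9.8) = 515.3/1196 = 0.4310.
θ = arctan(0.4310) = 23.32°.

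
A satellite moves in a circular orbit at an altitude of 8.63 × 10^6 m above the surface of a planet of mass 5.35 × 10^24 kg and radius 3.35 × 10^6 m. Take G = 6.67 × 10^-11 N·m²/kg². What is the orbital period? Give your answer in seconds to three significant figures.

r = R + h = 3.35 × 10^6 + 8.63 × 10^6 = 1.198 × 10^7 m. Gravity provides the centripetal force: G M m / r² = m v² / r ⇒ v = √(GM/r) = 5458 m/s.
T = 2πr/v = 2π × 1.198 × 10^7 / 5458 = 13790 s.

13800 s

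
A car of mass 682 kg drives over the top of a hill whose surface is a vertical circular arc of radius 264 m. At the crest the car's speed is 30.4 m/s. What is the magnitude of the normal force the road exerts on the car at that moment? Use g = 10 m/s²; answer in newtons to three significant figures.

4430 N

At the crest the centripetal acceleration points downward (toward the centre of the arc), so mg − N = mv²/r.
N = m(g − v²/r) = 682 × (10.0 − (30.4)²/264) = 682 × (10.0 − 3.501) = 682 × 6.499 = 4433 N.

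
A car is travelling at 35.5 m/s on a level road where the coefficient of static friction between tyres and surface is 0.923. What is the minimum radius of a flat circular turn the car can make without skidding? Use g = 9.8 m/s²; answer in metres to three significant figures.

At the limit, μ_s m g = m v²/r, so r_min = v²/(μ_s g) = (35.5)²/(0.923 × 9.8) = 1260/9.045 = 139.3 m.

139 m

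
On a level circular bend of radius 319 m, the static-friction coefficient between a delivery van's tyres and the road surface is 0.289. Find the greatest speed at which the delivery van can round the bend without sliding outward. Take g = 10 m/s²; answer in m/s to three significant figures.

On a flat curve, static friction is the only horizontal force, so it must supply the full centripetal force: μ_s m g = m v²/r.
Mass cancels: v_max = √(μ_s g r) = √(0.289 × 10.0 × 319) = √921.9 = 30.36 m/s.

30.4 m/s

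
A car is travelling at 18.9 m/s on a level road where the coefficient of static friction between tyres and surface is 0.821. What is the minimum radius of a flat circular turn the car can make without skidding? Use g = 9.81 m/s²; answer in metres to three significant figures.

44.4 m

At the limit, μ_s m g = m v²/r, so r_min = v²/(μ_s g) = (18.9)²/(0.821 × 9.81) = 357.2/8.054 = 44.35 m.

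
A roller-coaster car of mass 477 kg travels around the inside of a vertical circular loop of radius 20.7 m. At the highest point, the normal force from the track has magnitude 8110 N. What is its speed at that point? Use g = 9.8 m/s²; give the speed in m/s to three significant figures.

At the top, N + mg = mv²/r, so v = √(r(N/m + g)) = √(20.7 × (8110/477 + 9.8)) = √(20.7 × 26.80) = √554.8 = 23.55 m/s.

23.6 m/s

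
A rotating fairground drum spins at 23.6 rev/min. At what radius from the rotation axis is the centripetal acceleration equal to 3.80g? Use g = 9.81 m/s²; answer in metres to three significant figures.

6.10 m

ω = 23.6 rev/min × 2π/60 = 2.471 rad/s.
a_c = ω²r = 3.80g ⇒ r = 3.80 × 9.81 / (2.471)² = 37.28/6.108 = 6.103 m.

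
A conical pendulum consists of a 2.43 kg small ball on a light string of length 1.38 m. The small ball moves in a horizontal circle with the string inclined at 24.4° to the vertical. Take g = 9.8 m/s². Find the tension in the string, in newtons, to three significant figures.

26.1 N

Vertically the bob has no acceleration, so T cosθ = mg.
T = mg/cosθ = 2.43 × 9.8 / cos 24.4° = 23.81/0.9107 = 26.15 N.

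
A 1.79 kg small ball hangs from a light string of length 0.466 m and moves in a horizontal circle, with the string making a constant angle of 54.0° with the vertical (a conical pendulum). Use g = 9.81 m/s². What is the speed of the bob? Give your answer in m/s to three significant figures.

The radius of the circle is r = L sinθ = 0.466 × sin 54.0° = 0.3770 m.
Horizontally T sinθ = mv²/r and vertically T cosθ = mg, so tanθ = v²/(rg).
v = √(r g tanθ) = √(0.3770 × 9.81 × 1.376) = √5.090 = 2.256 m/s.

2.26 m/s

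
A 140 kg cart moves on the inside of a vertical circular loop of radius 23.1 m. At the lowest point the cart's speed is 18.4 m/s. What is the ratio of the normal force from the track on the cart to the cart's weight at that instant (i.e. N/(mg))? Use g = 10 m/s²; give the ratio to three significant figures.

2.47

At the bottom, N − mg = mv²/r, so N = m(v²/r + g) and N/(mg) = v²/(rg) + 1 = (18.4)²/(23.1 × 10.0) + 1 = 1.466 + 1 = 2.466.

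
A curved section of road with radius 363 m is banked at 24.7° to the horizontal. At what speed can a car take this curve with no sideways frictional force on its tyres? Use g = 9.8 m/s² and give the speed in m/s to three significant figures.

On a frictionless banked curve, N sinθ = mv²/r and N cosθ = mg, so tanθ = v²/(rg).
v = √(r g tanθ) = √(363 × 9.8 × tan 24.7°) = √(363 × 9.8 × 0.4599) = √1636 = 40.45 m/s.

40.5 m/s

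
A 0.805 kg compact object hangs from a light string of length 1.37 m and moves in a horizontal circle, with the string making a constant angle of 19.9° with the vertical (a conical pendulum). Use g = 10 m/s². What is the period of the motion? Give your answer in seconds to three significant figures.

2.26 s

r = L sinθ = 0.4663 m. From T sinθ = mω²r and T cosθ = mg: tanθ = ω²r/g, so ω² = g tanθ / r = g/(L cosθ).
ω = √(g/(L cosθ)) = √(10.0/(1.37 × 0.9403)) = √7.763 = 2.786 rad/s.
Period = 2π/ω = 2.255 s.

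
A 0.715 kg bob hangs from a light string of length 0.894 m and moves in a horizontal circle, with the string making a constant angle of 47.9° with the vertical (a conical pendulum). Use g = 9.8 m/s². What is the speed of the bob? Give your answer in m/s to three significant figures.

2.68 m/s

The radius of the circle is r = L sinθ = 0.894 × sin 47.9° = 0.6633 m.
Horizontally T sinθ = mv²/r and vertically T cosθ = mg, so tanθ = v²/(rg).
v = √(r g tanθ) = √(0.6633 × 9.8 × 1.107) = √7.194 = 2.682 m/s.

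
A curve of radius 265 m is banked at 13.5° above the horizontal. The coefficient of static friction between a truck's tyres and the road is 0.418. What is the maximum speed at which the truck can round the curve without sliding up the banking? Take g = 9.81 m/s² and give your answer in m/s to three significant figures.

At the maximum speed, friction acts down the slope at its limiting value f = μN. Radially (horizontal, toward centre): N sinθ + μN cosθ = mv²/r. Vertically: N cosθ − μN sinθ = mg.
Dividing: v² = r g (sinθ + μcosθ)/(cosθ − μsinθ).
sinθ + μcosθ = 0.2334 + 0.418×0.9724 = 0.6399; cosθ − μsinθ = 0.9724 − 0.418×0.2334 = 0.8748.
v² = 265 × 9.81 × 0.6399/0.8748 = 1902 m²/s², so v = 43.61 m/s.

43.6 m/s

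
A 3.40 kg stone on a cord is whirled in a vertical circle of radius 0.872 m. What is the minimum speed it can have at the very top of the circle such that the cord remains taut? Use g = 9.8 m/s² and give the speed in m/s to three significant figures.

2.92 m/s

At the top, both weight mg and T point toward the centre: T + mg = mv²/r.
At minimum speed T → 0, so mg = mv_min²/r ⇒ v_min = √(g r) = √(9.8 × 0.872) = 2.923 m/s.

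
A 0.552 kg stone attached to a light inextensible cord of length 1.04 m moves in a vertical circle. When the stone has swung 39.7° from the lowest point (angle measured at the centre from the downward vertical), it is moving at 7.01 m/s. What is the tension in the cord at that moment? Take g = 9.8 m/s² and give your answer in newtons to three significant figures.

Take the radial direction toward the centre of the circle as positive. The component of the weight along the string toward the centre is −mg cos φ (φ measured from the bottom), so Newton's second law along the string gives T − mg cos φ = m v²/r.
cos 39.7° = 0.7694, so T = m(v²/r + g cos φ) = 0.552 × ((7.01)²/1.04 + 9.8 × 0.7694) = 0.552 × (47.25 + (7.540)) = 0.552 × 54.79 = 30.24 N.

30.2 N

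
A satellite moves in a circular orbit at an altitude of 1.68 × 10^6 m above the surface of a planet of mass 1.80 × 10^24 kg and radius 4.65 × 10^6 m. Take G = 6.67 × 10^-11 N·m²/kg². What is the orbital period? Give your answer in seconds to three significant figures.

9130 s

r = R + h = 4.65 × 10^6 + 1.68 × 10^6 = 6.330 × 10^6 m. Gravity provides the centripetal force: G M m / r² = m v² / r ⇒ v = √(GM/r) = 4355 m/s.
T = 2πr/v = 2π × 6.330 × 10^6 / 4355 = 9132 s.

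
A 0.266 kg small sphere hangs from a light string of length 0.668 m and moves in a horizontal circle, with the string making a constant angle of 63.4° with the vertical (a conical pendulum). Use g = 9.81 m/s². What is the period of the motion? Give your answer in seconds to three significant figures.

1.10 s

r = L sinθ = 0.5973 m. From T sinθ = mω²r and T cosθ = mg: tanθ = ω²r/g, so ω² = g tanθ / r = g/(L cosθ).
ω = √(g/(L cosθ)) = √(9.81/(0.668 × 0.4478)) = √32.80 = 5.727 rad/s.
Period = 2π/ω = 1.097 s.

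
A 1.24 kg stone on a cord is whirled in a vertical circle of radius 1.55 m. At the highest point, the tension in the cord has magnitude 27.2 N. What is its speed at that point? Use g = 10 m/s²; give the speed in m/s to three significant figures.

7.04 m/s

At the top, T + mg = mv²/r, so v = √(r(T/m + g)) = √(1.55 × (27.2/1.24 + 10.0)) = √(1.55 × 31.94) = √49.50 = 7.036 m/s.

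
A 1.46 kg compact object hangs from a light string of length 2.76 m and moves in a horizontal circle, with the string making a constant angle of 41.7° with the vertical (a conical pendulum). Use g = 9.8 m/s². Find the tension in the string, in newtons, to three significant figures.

19.2 N

Vertically the bob has no acceleration, so T cosθ = mg.
T = mg/cosθ = 1.46 × 9.8 / cos 41.7° = 14.31/0.7466 = 19.16 N.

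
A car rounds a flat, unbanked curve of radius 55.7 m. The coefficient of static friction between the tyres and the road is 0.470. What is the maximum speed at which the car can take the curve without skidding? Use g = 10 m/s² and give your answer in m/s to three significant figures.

16.2 m/s

The only inward force on a level bend is static friction, so at the limit f_s = μ_s N = μ_s m g = m v²/r.
Mass cancels: v_max = √(μ_s g r) = √(0.470 × 10.0 × 55.7) = √261.8 = 16.18 m/s.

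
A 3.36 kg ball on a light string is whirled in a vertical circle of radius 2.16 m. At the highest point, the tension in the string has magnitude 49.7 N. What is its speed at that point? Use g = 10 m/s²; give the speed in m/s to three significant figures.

At the top, T + mg = mv²/r, so v = √(r(T/m + g)) = √(2.16 × (49.7/3.36 + 10.0)) = √(2.16 × 24.79) = √53.55 = 7.318 m/s.

7.32 m/s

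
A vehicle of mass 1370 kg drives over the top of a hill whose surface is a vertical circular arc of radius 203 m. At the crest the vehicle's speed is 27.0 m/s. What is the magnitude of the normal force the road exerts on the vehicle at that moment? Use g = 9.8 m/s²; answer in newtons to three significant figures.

8510 N

At the crest the centripetal acceleration points downward (toward the centre of the arc), so mg − N = mv²/r.
N = m(g − v²/r) = 1370 × (9.8 − (27.0)²/203) = 1370 × (9.8 − 3.591) = 1370 × 6.209 = 8506 N.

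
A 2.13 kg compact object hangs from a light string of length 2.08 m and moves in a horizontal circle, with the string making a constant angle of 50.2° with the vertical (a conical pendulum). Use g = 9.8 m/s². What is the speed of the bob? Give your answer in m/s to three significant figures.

The radius of the circle is r = L sinθ = 2.08 × sin 50.2° = 1.598 m.
Horizontally T sinθ = mv²/r and vertically T cosθ = mg, so tanθ = v²/(rg).
v = √(r g tanθ) = √(1.598 × 9.8 × 1.200) = √18.80 = 4.335 m/s.

4.34 m/s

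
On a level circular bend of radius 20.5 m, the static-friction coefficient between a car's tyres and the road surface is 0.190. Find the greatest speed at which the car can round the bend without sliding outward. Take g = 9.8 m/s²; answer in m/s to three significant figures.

6.18 m/s

On a flat curve, static friction is the only horizontal force, so it must supply the full centripetal force: μ_s m g = m v²/r.
Mass cancels: v_max = √(μ_s g r) = √(0.190 × 9.8 × 20.5) = √38.17 = 6.178 m/s.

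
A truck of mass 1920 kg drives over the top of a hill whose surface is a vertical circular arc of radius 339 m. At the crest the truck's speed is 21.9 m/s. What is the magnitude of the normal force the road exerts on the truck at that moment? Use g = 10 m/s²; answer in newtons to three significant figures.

At the crest the centripetal acceleration points downward (toward the centre of the arc), so mg − N = mv²/r.
N = m(g − v²/r) = 1920 × (10.0 − (21.9)²/339) = 1920 × (10.0 − 1.415) = 1920 × 8.585 = 16480 N.

16500 N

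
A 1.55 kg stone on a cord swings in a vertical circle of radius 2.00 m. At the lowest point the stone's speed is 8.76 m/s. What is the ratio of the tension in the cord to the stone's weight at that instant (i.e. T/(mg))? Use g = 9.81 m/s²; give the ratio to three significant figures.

4.91

At the bottom, T − mg = mv²/r, so T = m(v²/r + g) and T/(mg) = v²/(rg) + 1 = (8.76)²/(2.00 × 9.81) + 1 = 3.911 + 1 = 4.911.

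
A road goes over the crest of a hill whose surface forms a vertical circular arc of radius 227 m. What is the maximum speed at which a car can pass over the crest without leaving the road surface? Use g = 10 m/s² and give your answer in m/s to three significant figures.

47.6 m/s

At the crest the centre of the circle is below the car, so the net downward (centripetal) force is mg − N = mv²/r.
The car leaves the road when N → 0, giving v_max = √(g r) = √(10.0 × 227) = 47.64 m/s.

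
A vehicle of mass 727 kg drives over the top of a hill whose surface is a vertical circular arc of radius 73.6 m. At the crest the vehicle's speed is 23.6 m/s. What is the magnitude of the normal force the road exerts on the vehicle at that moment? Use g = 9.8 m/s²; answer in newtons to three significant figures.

At the crest the centripetal acceleration points downward (toward the centre of the arc), so mg − N = mv²/r.
N = m(g − v²/r) = 727 × (9.8 − (23.6)²/73.6) = 727 × (9.8 − 7.567) = 727 × 2.233 = 1623 N.

1620 N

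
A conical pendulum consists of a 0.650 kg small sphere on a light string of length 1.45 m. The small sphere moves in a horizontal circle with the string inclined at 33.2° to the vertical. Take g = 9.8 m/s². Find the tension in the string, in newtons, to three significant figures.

Vertically the bob has no acceleration, so T cosθ = mg.
T = mg/cosθ = 0.650 × 9.8 / cos 33.2° = 6.370/0.8368 = 7.613 N.

7.61 N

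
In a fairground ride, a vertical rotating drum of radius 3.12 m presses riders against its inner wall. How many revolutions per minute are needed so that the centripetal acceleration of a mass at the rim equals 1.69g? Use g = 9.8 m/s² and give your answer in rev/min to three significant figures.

22.0 rev/min

Require ω²r = 1.69g, so ω = √(1.69 × 9.8/3.12) = 2.304 rad/s.
In rev/min: ω × 60/(2π) = 2.304 × 60/(2π) = 22.00 rev/min.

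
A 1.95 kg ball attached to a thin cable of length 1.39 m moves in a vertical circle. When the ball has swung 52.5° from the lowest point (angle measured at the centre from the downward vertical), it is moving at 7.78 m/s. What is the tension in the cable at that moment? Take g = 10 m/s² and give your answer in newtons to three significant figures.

96.8 N

Take the radial direction toward the centre of the circle as positive. The component of the weight along the string toward the centre is −mg cos φ (φ measured from the bottom), so Newton's second law along the string gives T − mg cos φ = m v²/r.
cos 52.5° = 0.6088, so T = m(v²/r + g cos φ) = 1.95 × ((7.78)²/1.39 + 10.0 × 0.6088) = 1.95 × (43.55 + (6.088)) = 1.95 × 49.63 = 96.78 N.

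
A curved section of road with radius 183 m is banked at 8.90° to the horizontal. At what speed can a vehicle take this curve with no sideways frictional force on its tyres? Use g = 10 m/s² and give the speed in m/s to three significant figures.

On a frictionless banked curve, N sinθ = mv²/r and N cosθ = mg, so tanθ = v²/(rg).
v = √(r g tanθ) = √(183 × 10.0 × tan 8.90°) = √(183 × 10.0 × 0.1566) = √286.6 = 16.93 m/s.

16.9 m/s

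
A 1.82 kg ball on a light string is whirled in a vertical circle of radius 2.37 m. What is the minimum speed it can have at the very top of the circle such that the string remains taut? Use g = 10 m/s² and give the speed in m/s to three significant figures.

4.87 m/s

At the top, both weight mg and T point toward the centre: T + mg = mv²/r.
At minimum speed T → 0, so mg = mv_min²/r ⇒ v_min = √(g r) = √(10.0 × 2.37) = 4.868 m/s.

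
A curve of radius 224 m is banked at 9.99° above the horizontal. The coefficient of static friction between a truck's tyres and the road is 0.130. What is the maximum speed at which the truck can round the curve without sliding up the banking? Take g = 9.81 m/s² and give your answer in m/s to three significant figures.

26.2 m/s

At the maximum speed, friction acts down the slope at its limiting value f = μN. Radially (horizontal, toward centre): N sinθ + μN cosθ = mv²/r. Vertically: N cosθ − μN sinθ = mg.
Dividing: v² = r g (sinθ + μcosθ)/(cosθ − μsinθ).
sinθ + μcosθ = 0.1735 + 0.130×0.9848 = 0.3015; cosθ − μsinθ = 0.9848 − 0.130×0.1735 = 0.9623.
v² = 224 × 9.81 × 0.3015/0.9623 = 688.5 m²/s², so v = 26.24 m/s.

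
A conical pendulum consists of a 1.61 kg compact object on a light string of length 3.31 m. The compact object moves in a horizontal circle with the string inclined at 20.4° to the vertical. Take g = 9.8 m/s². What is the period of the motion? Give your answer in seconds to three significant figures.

3.54 s

r = L sinθ = 1.154 m. From T sinθ = mω²r and T cosθ = mg: tanθ = ω²r/g, so ω² = g tanθ / r = g/(L cosθ).
ω = √(g/(L cosθ)) = √(9.8/(3.31 × 0.9373)) = √3.159 = 1.777 rad/s.
Period = 2π/ω = 3.535 s.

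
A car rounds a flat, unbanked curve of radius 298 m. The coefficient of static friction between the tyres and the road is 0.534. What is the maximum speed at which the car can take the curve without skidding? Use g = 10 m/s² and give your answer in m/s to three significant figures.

39.9 m/s

The only inward force on a level bend is static friction, so at the limit f_s = μ_s N = μ_s m g = m v²/r.
Mass cancels: v_max = √(μ_s g r) = √(0.534 × 10.0 × 298) = √1591 = 39.89 m/s.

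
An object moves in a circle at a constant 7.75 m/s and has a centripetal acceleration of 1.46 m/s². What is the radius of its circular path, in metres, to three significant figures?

41.1 m

a_c = v²/r ⇒ r = v²/a_c = (7.75)²/1.46 = 60.06/1.46 = 41.14 m.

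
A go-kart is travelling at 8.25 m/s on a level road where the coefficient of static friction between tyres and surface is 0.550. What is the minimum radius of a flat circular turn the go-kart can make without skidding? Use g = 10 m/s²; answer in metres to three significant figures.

12.4 m

At the limit, μ_s m g = m v²/r, so r_min = v²/(μ_s g) = (8.25)²/(0.550 × 10.0) = 68.06/5.500 = 12.38 m.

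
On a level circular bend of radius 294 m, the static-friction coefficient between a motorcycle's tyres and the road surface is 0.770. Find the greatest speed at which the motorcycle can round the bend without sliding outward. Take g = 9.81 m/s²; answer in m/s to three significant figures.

On a flat curve, static friction is the only horizontal force, so it must supply the full centripetal force: μ_s m g = m v²/r.
Mass cancels: v_max = √(μ_s g r) = √(0.770 × 9.81 × 294) = √2221 = 47.13 m/s.

47.1 m/s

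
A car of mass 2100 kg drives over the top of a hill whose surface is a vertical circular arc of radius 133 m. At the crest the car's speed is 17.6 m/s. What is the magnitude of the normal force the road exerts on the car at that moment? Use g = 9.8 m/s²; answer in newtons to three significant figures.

15700 N

At the crest the centripetal acceleration points downward (toward the centre of the arc), so mg − N = mv²/r.
N = m(g − v²/r) = 2100 × (9.8 − (17.6)²/133) = 2100 × (9.8 − 2.329) = 2100 × 7.471 = 15690 N.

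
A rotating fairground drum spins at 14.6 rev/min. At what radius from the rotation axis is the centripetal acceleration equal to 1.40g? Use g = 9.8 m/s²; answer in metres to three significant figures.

ω = 14.6 rev/min × 2π/60 = 1.529 rad/s.
a_c = ω²r = 1.40g ⇒ r = 1.40 × 9.8 / (1.529)² = 13.72/2.338 = 5.869 m.

5.87 m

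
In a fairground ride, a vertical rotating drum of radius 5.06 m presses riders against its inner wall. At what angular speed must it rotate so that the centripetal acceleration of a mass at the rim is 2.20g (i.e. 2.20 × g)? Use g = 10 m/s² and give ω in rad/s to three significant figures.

Centripetal acceleration a_c = ω²r. Setting ω²r = 2.20g:
ω = √(2.20g / r) = √(2.20 × 10.0 / 5.06) = √4.348 = 2.085 rad/s.

2.09 rad/s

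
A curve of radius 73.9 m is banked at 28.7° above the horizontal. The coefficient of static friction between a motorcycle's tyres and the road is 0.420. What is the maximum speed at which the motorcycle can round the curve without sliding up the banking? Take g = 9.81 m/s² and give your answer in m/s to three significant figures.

At the maximum speed, friction acts down the slope at its limiting value f = μN. Radially (horizontal, toward centre): N sinθ + μN cosθ = mv²/r. Vertically: N cosθ − μN sinθ = mg.
Dividing: v² = r g (sinθ + μcosθ)/(cosθ − μsinθ).
sinθ + μcosθ = 0.4802 + 0.420×0.8771 = 0.8486; cosθ − μsinθ = 0.8771 − 0.420×0.4802 = 0.6755.
v² = 73.9 × 9.81 × 0.8486/0.6755 = 910.8 m²/s², so v = 30.18 m/s.

30.2 m/s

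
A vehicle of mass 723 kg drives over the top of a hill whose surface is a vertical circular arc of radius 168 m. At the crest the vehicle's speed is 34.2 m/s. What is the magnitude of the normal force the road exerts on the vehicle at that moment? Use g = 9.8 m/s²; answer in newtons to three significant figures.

At the crest the centripetal acceleration points downward (toward the centre of the arc), so mg − N = mv²/r.
N = m(g − v²/r) = 723 × (9.8 − (34.2)²/168) = 723 × (9.8 − 6.962) = 723 × 2.838 = 2052 N.

2050 N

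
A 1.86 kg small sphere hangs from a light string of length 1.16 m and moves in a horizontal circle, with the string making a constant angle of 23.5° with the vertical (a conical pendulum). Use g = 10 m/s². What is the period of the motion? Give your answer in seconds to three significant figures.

2.05 s

r = L sinθ = 0.4625 m. From T sinθ = mω²r and T cosθ = mg: tanθ = ω²r/g, so ω² = g tanθ / r = g/(L cosθ).
ω = √(g/(L cosθ)) = √(10.0/(1.16 × 0.9171)) = √9.400 = 3.066 rad/s.
Period = 2π/ω = 2.049 s.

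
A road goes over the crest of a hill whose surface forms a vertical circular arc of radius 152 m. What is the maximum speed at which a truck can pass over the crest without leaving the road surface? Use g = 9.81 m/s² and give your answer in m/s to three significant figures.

At the crest the centre of the circle is below the truck, so the net downward (centripetal) force is mg − N = mv²/r.
The truck leaves the road when N → 0, giving v_max = √(g r) = √(9.81 × 152) = 38.62 m/s.

38.6 m/s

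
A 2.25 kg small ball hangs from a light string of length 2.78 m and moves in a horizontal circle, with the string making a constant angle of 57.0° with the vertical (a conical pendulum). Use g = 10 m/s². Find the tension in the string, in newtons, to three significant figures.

Vertically the bob has no acceleration, so T cosθ = mg.
T = mg/cosθ = 2.25 × 10.0 / cos 57.0° = 22.50/0.5446 = 41.31 N.

41.3 N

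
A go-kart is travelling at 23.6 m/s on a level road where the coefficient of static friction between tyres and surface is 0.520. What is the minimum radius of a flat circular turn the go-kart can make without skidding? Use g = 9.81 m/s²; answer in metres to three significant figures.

109 m

At the limit, μ_s m g = m v²/r, so r_min = v²/(μ_s g) = (23.6)²/(0.520 × 9.81) = 557.0/5.101 = 109.2 m.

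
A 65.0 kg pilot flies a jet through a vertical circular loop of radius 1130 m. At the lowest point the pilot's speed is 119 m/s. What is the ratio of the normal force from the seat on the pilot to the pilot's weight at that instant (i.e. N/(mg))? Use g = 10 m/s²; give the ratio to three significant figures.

At the bottom, N − mg = mv²/r, so N = m(v²/r + g) and N/(mg) = v²/(rg) + 1 = (119)²/(1130 × 10.0) + 1 = 1.253 + 1 = 2.253.

2.25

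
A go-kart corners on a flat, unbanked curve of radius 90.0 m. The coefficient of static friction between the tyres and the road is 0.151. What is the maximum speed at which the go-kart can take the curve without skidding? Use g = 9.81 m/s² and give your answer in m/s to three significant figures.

11.5 m/s

The only inward force on a level bend is static friction, so at the limit f_s = μ_s N = μ_s m g = m v²/r.
Mass cancels: v_max = √(μ_s g r) = √(0.151 × 9.81 × 90.0) = √133.3 = 11.55 m/s.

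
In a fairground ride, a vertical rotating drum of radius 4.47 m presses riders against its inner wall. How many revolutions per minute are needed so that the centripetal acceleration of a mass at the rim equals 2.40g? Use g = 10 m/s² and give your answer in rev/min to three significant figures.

Require ω²r = 2.40g, so ω = √(2.40 × 10.0/4.47) = 2.317 rad/s.
In rev/min: ω × 60/(2π) = 2.317 × 60/(2π) = 22.13 rev/min.

22.1 rev/min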